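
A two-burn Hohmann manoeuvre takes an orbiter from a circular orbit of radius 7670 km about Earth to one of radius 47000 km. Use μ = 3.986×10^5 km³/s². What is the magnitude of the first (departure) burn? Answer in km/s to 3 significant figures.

Δv₁ = 2.24 km/s

The Hohmann ellipse has a_t = (r₁ + r₂)/2 = 27335 km.
Circular speed at r = 7670 km: v_c = √(μ/r) = 7.209 km/s.
Transfer-orbit speed at the same r (vis-viva, a = a_t): v_t = √[μ(2/r − 1/a_t)] = 9.453 km/s.
Δv₁ = |v_t − v_c| = |9.453 − 7.209| = 2.244 km/s.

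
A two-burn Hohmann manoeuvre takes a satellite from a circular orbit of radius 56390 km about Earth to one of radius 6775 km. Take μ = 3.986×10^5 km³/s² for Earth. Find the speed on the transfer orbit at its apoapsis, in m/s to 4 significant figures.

The Hohmann ellipse has a_t = (r₁ + r₂)/2 = 31582.5 km.
At apoapsis, r = 56390 km.
From the vis-viva equation, v = √[μ(2/r − 1/a_t)] = 1.231 km/s.

v = 1231 m/s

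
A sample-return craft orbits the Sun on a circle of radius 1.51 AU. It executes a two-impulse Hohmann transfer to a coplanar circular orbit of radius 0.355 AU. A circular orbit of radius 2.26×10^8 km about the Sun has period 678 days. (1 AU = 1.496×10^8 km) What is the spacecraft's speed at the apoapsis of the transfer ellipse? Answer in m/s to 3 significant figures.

From Kepler's third law T² = 4π²r³/μ at r = 2.26×10^8 km, T = 678 days = 678 × 86400 s = 5.85792×10^7 s: μ = 4π²r³/T² = 1.32800×10^11 km³/s².
In km: r₁ = 1.51 × 1.496×10^8 = 2.25896×10^8 km; r₂ = 0.355 × 1.496×10^8 = 5.3108×10^7 km.
The Hohmann ellipse has a_t = (r₁ + r₂)/2 = 1.39502×10^8 km.
At apoapsis, r = 2.25896×10^8 km.
Vis-viva: v = √[μ(2/r − 1/a_t)] = √[1.32800×10^11 × (2/2.25896×10^8 − 1/1.39502×10^8)] = 14.96 km/s.

v = 15000 m/s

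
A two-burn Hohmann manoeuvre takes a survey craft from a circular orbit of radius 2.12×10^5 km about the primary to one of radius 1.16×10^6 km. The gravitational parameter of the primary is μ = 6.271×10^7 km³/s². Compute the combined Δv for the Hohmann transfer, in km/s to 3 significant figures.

Semi-major axis of the transfer orbit: a_t = (2.120×10^5 + 1.160×10^6)/2 = 6.860×10^5 km.
Circular speed at r₁: v₁ = √(μ/r₁) = √(6.271×10^7/2.120×10^5) = 17.199 km/s.
Transfer-orbit speed at r₁ (vis-viva equation): v_p = √[μ(2/r₁ − 1/a_t)] = 22.365 km/s.
First burn Δv₁ = |v_p − v₁| = 5.166 km/s.
Circular speed at r₂: v₂ = √(μ/r₂) = 7.3526 km/s.
Transfer-orbit speed at r₂: v_a = √[μ(2/r₂ − 1/a_t)] = 4.0874 km/s.
Second burn Δv₂ = |v₂ − v_a| = 3.265 km/s.
Δv = Δv₁ + Δv₂ = 5.166 + 3.265 = 8.431 km/s.

Δv = 8.43 km/s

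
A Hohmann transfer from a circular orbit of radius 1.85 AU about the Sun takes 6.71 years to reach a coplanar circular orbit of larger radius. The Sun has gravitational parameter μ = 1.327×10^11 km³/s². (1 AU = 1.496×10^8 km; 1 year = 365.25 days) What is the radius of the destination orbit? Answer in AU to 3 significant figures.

In km: r₁ = 1.85 × 1.496×10^8 = 2.7676×10^8 km.
Transfer time t = 6.71 years × 365.25 × 86400 s = 2.11751496×10^8 s, and t = π√(a_t³/μ).
So a_t = (μ t²/π²)^(1/3) = (1.327×10^11 × (2.11751496×10^8)² / π²)^(1/3) = 8.4478×10^8 km.
Since a_t = (r₁ + r₂)/2, r₂ = 2a_t − r₁ = 2×8.4478×10^8 − 2.7676×10^8 = 1.4128×10^9 km.
In AU: r₂ = 1.4128×10^9 / 1.496×10^8 = 9.44 AU.

r₂ = 9.44 AU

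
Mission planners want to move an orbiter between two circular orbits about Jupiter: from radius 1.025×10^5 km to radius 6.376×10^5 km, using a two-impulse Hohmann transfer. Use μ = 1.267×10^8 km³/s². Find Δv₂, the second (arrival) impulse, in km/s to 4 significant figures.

The Hohmann ellipse has a_t = (r₁ + r₂)/2 = 3.7005×10^5 km.
On the circular orbit at r = 6.376×10^5 km, v_c = √(μ/r) = 14.097 km/s.
Transfer-orbit speed at the same r (vis-viva, a = a_t): v_t = √[μ(2/r − 1/a_t)] = 7.4190 km/s.
Δv₂ = |v_t − v_c| = |7.4190 − 14.097| = 6.678 km/s.

Δv₂ = 6.678 km/s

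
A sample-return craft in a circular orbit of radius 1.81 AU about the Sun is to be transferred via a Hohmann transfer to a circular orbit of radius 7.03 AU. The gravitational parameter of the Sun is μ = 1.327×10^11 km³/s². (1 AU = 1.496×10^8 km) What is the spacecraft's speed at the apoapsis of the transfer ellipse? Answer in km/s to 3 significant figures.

In km: r₁ = 1.81 × 1.496×10^8 = 2.70776×10^8 km; r₂ = 7.03 × 1.496×10^8 = 1.051688×10^9 km.
Transfer-ellipse semi-major axis a_t = (r₁ + r₂)/2 = (2.70776×10^8 + 1.051688×10^9)/2 = 6.61232×10^8 km.
The apoapsis of the transfer ellipse is at r = 1.051688×10^9 km.
Vis-viva: v = √[μ(2/r − 1/a_t)] = √[1.327×10^11 × (2/1.051688×10^9 − 1/6.61232×10^8)] = 7.188 km/s.

v = 7.19 km/s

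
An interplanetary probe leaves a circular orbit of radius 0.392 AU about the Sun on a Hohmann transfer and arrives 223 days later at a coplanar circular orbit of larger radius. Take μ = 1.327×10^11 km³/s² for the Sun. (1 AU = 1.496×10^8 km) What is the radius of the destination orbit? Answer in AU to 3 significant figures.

r₂ = 1.89 AU

In km: r₁ = 0.392 × 1.496×10^8 = 5.86432×10^7 km.
Transfer time t = 223 days = 1.92672×10^7 s, and t = π√(a_t³/μ).
So a_t = (μ t²/π²)^(1/3) = (1.327×10^11 × (1.92672×10^7)² / π²)^(1/3) = 1.7090×10^8 km.
Since a_t = (r₁ + r₂)/2, r₂ = 2a_t − r₁ = 2×1.7090×10^8 − 5.86432×10^7 = 2.831568×10^8 km.
In AU: r₂ = 2.831568×10^8 / 1.496×10^8 = 1.89 AU.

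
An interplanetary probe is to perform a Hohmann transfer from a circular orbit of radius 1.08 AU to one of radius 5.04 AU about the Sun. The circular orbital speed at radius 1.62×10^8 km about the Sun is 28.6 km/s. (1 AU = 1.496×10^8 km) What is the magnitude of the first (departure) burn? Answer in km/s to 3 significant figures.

From the circular-orbit relation v² = μ/r at r = 1.62×10^8 km: μ = v²r = (28.6)² × 1.62×10^8 = 1.32510×10^11 km³/s².
In km: r₁ = 1.08 × 1.496×10^8 = 1.61568×10^8 km; r₂ = 5.04 × 1.496×10^8 = 7.53984×10^8 km.
The Hohmann ellipse has a_t = (r₁ + r₂)/2 = 4.57776×10^8 km.
Circular speed at r = 1.61568×10^8 km: v_c = √(μ/r) = 28.6382 km/s.
Transfer-orbit speed at the same r (vis-viva, a = a_t): v_t = √[μ(2/r − 1/a_t)] = 36.7536 km/s.
Δv₁ = |v_t − v_c| = |36.7536 − 28.6382| = 8.115 km/s.

Δv₁ = 8.12 km/s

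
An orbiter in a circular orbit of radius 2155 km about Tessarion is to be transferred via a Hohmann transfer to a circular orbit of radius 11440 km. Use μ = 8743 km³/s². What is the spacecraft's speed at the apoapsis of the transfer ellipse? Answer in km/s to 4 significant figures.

Transfer-ellipse semi-major axis a_t = (r₁ + r₂)/2 = (2155 + 11440)/2 = 6797.5 km.
The apoapsis of the transfer ellipse is at r = 11440 km.
From the vis-viva equation, v = √[μ(2/r − 1/a_t)] = 0.4922 km/s.

v = 0.4922 km/s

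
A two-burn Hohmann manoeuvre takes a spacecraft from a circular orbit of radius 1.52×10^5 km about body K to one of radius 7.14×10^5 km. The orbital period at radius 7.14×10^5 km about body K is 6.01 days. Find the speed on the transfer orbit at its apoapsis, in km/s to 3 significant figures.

From Kepler's third law T² = 4π²r³/μ at r = 7.14×10^5 km, T = 6.01 days = 6.01 × 86400 s = 5.19264×10^5 s: μ = 4π²r³/T² = 5.32940×10^7 km³/s².
Transfer-ellipse semi-major axis a_t = (r₁ + r₂)/2 = (1.520×10^5 + 7.140×10^5)/2 = 4.330×10^5 km.
At apoapsis, r = 7.140×10^5 km.
From the vis-viva equation, v = √[μ(2/r − 1/a_t)] = 5.119 km/s.

v = 5.12 km/s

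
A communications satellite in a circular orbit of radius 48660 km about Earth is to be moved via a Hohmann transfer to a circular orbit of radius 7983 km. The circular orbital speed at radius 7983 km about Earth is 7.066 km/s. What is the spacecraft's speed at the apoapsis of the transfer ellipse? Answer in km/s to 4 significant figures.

From the circular-orbit relation v² = μ/r at r = 7983 km: μ = v²r = (7.066)² × 7983 = 3.98578×10^5 km³/s².
Semi-major axis of the transfer orbit: a_t = (48660 + 7983)/2 = 28321.5 km.
The apoapsis of the transfer ellipse is at r = 48660 km.
Applying v² = μ(2/r − 1/a_t): v = 1.519 km/s.

v = 1.519 km/s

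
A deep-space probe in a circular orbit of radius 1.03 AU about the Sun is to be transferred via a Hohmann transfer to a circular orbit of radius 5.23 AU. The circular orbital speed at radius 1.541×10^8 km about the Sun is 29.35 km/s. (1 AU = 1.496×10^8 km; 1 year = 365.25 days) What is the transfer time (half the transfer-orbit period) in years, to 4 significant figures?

From the circular-orbit relation v² = μ/r at r = 1.541×10^8 km: μ = v²r = (29.35)² × 1.541×10^8 = 1.32745×10^11 km³/s².
In km: r₁ = 1.03 × 1.496×10^8 = 1.54088×10^8 km; r₂ = 5.23 × 1.496×10^8 = 7.82408×10^8 km.
Semi-major axis of the transfer orbit: a_t = (1.54088×10^8 + 7.82408×10^8)/2 = 4.68248×10^8 km.
Half the transfer-orbit period gives t = π√(a_t³/μ) = 8.737×10^7 s.
Converting: 8.737×10^7 s ÷ 3.15576×10^7 s/year (365.25 × 86400) = 2.769 years.

t = 2.769 years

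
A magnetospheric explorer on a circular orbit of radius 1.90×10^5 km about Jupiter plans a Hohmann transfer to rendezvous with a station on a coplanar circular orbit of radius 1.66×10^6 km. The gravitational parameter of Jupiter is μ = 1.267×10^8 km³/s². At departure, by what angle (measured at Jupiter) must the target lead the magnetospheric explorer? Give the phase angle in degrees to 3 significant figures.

φ = 105°

The Hohmann ellipse has a_t = (r₁ + r₂)/2 = 9.250×10^5 km.
Transfer time t = π√(a_t³/μ) = 2.483×10^5 s.
The target's mean motion on its circular orbit is ω₂ = √(μ/r₂³) = 5.263×10^-6 rad/s.
Angle swept by the target during transfer: ω₂·t = 1.3068 rad = 74.87°.
The magnetospheric explorer traverses 180° on the transfer ellipse, so the target must lead by 180° − 74.87° = 105°.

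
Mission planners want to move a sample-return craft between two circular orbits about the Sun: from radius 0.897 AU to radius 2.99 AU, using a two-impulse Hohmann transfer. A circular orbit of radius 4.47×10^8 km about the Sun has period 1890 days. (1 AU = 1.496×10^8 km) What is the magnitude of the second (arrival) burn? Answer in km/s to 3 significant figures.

From Kepler's third law T² = 4π²r³/μ at r = 4.47×10^8 km, T = 1890 days = 1890 × 86400 s = 1.63296×10^8 s: μ = 4π²r³/T² = 1.32230×10^11 km³/s².
In km: r₁ = 0.897 × 1.496×10^8 = 1.341912×10^8 km; r₂ = 2.99 × 1.496×10^8 = 4.47304×10^8 km.
The Hohmann ellipse has a_t = (r₁ + r₂)/2 = 2.907476×10^8 km.
Circular speed at r = 4.47304×10^8 km: v_c = √(μ/r) = 17.1935 km/s.
Transfer-orbit speed at the same r (vis-viva, a = a_t): v_t = √[μ(2/r − 1/a_t)] = 11.6807 km/s.
Δv₂ = |v_t − v_c| = |11.6807 − 17.1935| = 5.513 km/s.

Δv₂ = 5.51 km/s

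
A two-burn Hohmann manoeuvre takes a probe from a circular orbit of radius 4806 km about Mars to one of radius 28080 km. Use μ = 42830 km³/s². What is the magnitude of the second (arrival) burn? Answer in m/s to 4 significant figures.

Δv₂ = 567.3 m/s

Transfer-ellipse semi-major axis a_t = (r₁ + r₂)/2 = (4806 + 28080)/2 = 16443 km.
On the circular orbit at r = 28080 km, v_c = √(μ/r) = 1.235 km/s.
Transfer-orbit speed at the same r (vis-viva, a = a_t): v_t = √[μ(2/r − 1/a_t)] = 0.6677 km/s.
Δv₂ = |v_t − v_c| = |0.6677 − 1.235| = 0.5673 km/s.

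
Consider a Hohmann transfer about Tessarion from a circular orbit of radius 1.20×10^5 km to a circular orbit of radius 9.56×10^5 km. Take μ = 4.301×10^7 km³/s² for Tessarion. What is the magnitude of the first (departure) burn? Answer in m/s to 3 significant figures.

The Hohmann ellipse has a_t = (r₁ + r₂)/2 = 5.380×10^5 km.
On the circular orbit at r = 1.200×10^5 km, v_c = √(μ/r) = 18.932 km/s.
Transfer-orbit speed at the same r (vis-viva, a = a_t): v_t = √[μ(2/r − 1/a_t)] = 25.237 km/s.
Δv₁ = |v_t − v_c| = |25.237 − 18.932| = 6.305 km/s.

Δv₁ = 6300 m/s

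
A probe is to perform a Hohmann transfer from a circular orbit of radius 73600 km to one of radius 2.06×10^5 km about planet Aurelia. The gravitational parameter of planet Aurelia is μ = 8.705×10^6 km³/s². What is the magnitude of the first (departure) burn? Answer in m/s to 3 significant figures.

Δv₁ = 2330 m/s

Transfer-ellipse semi-major axis a_t = (r₁ + r₂)/2 = (73600 + 2.060×10^5)/2 = 1.398×10^5 km.
Circular speed at r = 73600 km: v_c = √(μ/r) = 10.8754 km/s.
Vis-viva on the transfer ellipse at r = 73600 km gives v_t = √[μ(2/r − 1/a_t)] = 13.2016 km/s.
Δv₁ = |v_t − v_c| = |13.2016 − 10.8754| = 2.326 km/s.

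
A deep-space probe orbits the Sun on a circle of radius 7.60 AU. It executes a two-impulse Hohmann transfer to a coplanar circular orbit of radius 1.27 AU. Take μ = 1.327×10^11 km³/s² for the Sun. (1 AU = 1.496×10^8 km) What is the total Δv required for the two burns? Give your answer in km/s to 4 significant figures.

Δv = 13.19 km/s

In km: r₁ = 7.60 × 1.496×10^8 = 1.13696×10^9 km; r₂ = 1.27 × 1.496×10^8 = 1.89992×10^8 km.
The Hohmann ellipse has a_t = (r₁ + r₂)/2 = 6.63476×10^8 km.
Circular speed at r₁: v₁ = √(μ/r₁) = √(1.327×10^11/1.13696×10^9) = 10.803 km/s.
On the transfer ellipse at r₁, v² = μ(2/r − 1/a) gives v_a = √[μ(2/r₁ − 1/a_t)] = 5.7812 km/s.
First burn Δv₁ = |v_a − v₁| = 5.022 km/s.
At r₂, v₂ = √(μ/r₂) = 26.428 km/s.
Transfer-orbit speed at r₂: v_p = √[μ(2/r₂ − 1/a_t)] = 34.596 km/s.
Second burn Δv₂ = |v₂ − v_p| = 8.168 km/s.
Δv = Δv₁ + Δv₂ = 5.022 + 8.168 = 13.19 km/s.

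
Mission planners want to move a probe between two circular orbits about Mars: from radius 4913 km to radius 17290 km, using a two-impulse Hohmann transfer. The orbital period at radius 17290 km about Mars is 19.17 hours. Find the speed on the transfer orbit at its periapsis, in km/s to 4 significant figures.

v = 3.685 km/s

From Kepler's third law T² = 4π²r³/μ at r = 17290 km, T = 19.17 hours = 19.17 × 3600 s = 69012 s: μ = 4π²r³/T² = 42844.5 km³/s².
The Hohmann ellipse has a_t = (r₁ + r₂)/2 = 11101.5 km.
At periapsis, r = 4913 km.
Vis-viva: v = √[μ(2/r − 1/a_t)] = √[42844.5 × (2/4913 − 1/11101.5)] = 3.685 km/s.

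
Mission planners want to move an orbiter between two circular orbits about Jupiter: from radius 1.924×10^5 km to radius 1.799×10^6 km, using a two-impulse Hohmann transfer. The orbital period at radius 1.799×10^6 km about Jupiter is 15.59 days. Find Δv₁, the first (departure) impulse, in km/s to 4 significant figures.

From Kepler's third law T² = 4π²r³/μ at r = 1.799×10^6 km, T = 15.59 days = 15.59 × 86400 s = 1.346976×10^6 s: μ = 4π²r³/T² = 1.26687×10^8 km³/s².
Transfer-ellipse semi-major axis a_t = (r₁ + r₂)/2 = (1.924×10^5 + 1.799×10^6)/2 = 9.957×10^5 km.
Circular speed at r = 1.924×10^5 km: v_c = √(μ/r) = 25.6604 km/s.
Transfer-orbit speed at the same r (vis-viva, a = a_t): v_t = √[μ(2/r − 1/a_t)] = 34.4918 km/s.
Δv₁ = |v_t − v_c| = |34.4918 − 25.6604| = 8.831 km/s.

Δv₁ = 8.831 km/s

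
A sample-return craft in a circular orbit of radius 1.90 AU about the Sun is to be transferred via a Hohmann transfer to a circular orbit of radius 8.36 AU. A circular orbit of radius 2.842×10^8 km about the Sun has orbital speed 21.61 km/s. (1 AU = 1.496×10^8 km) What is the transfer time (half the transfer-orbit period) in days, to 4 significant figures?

From the circular-orbit relation v² = μ/r at r = 2.842×10^8 km: μ = v²r = (21.61)² × 2.842×10^8 = 1.32719×10^11 km³/s².
In km: r₁ = 1.90 × 1.496×10^8 = 2.8424×10^8 km; r₂ = 8.36 × 1.496×10^8 = 1.250656×10^9 km.
The Hohmann ellipse has a_t = (r₁ + r₂)/2 = 7.67448×10^8 km.
By Kepler's third law the transfer-orbit period is T = 2π√(a_t³/μ), so t = T/2 = 1.833×10^8 s.
Converting: 1.833×10^8 s ÷ 86400 s/day = 2122 days.

t = 2122 days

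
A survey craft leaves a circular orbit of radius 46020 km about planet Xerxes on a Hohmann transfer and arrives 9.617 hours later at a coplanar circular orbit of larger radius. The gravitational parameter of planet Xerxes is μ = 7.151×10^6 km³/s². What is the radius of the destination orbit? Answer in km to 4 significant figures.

Transfer time t = 9.617 hours = 34621.2 s, and t = π√(a_t³/μ).
So a_t = (μ t²/π²)^(1/3) = (7.151×10^6 × (34621.2)² / π²)^(1/3) = 95408 km.
Since a_t = (r₁ + r₂)/2, r₂ = 2a_t − r₁ = 2×95408 − 46020 = 1.44796×10^5 km.

r₂ = 1.448×10^5 km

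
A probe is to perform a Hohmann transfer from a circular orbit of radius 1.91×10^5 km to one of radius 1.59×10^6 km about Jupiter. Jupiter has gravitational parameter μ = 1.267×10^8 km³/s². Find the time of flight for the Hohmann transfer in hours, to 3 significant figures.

Transfer-ellipse semi-major axis a_t = (r₁ + r₂)/2 = (1.910×10^5 + 1.590×10^6)/2 = 8.905×10^5 km.
Transfer time t = π√(a_t³/μ) = π√((8.905×10^5)³ / 1.267×10^8) = 2.345×10^5 s.
Converting: 2.345×10^5 s ÷ 3600 s/hour = 65.1 hours.

t = 65.1 hours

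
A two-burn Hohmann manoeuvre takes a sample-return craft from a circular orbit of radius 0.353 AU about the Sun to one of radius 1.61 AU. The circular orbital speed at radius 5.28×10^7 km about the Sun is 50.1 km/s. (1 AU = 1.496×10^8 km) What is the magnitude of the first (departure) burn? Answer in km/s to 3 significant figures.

From the circular-orbit relation v² = μ/r at r = 5.28×10^7 km: μ = v²r = (50.1)² × 5.28×10^7 = 1.32529×10^11 km³/s².
In km: r₁ = 0.353 × 1.496×10^8 = 5.28088×10^7 km; r₂ = 1.61 × 1.496×10^8 = 2.40856×10^8 km.
Semi-major axis of the transfer orbit: a_t = (5.28088×10^7 + 2.40856×10^8)/2 = 1.468324×10^8 km.
Circular speed at r = 5.28088×10^7 km: v_c = √(μ/r) = 50.10 km/s.
Vis-viva on the transfer ellipse at r = 5.28088×10^7 km gives v_t = √[μ(2/r − 1/a_t)] = 64.16 km/s.
Δv₁ = |v_t − v_c| = |64.16 − 50.10| = 14.06 km/s.

Δv₁ = 14.1 km/s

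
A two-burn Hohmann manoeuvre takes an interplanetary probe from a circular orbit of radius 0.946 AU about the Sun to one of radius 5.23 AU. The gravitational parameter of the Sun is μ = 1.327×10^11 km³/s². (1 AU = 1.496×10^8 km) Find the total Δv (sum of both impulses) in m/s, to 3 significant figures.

In km: r₁ = 0.946 × 1.496×10^8 = 1.415216×10^8 km; r₂ = 5.23 × 1.496×10^8 = 7.82408×10^8 km.
Semi-major axis of the transfer orbit: a_t = (1.415216×10^8 + 7.82408×10^8)/2 = 4.619648×10^8 km.
Circular speed at r₁: v₁ = √(μ/r₁) = √(1.327×10^11/1.415216×10^8) = 30.6213 km/s.
Transfer-orbit speed at r₁ (vis-viva equation): v_p = √[μ(2/r₁ − 1/a_t)] = 39.8507 km/s.
First burn Δv₁ = |v_p − v₁| = 9.229 km/s.
At r₂, v₂ = √(μ/r₂) = 13.023 km/s.
Transfer-orbit speed at r₂: v_a = √[μ(2/r₂ − 1/a_t)] = 7.2082 km/s.
Second burn Δv₂ = |v₂ − v_a| = 5.815 km/s.
Δv = Δv₁ + Δv₂ = 9.229 + 5.815 = 15.04 km/s.

Δv = 15000 m/s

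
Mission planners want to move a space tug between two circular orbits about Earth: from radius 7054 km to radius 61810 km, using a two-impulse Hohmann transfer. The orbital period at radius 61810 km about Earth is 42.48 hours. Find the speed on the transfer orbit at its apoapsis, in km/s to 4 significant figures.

v = 1.149 km/s

From Kepler's third law T² = 4π²r³/μ at r = 61810 km, T = 42.48 hours = 42.48 × 3600 s = 1.52928×10^5 s: μ = 4π²r³/T² = 3.98623×10^5 km³/s².
The Hohmann ellipse has a_t = (r₁ + r₂)/2 = 34432 km.
The apoapsis of the transfer ellipse is at r = 61810 km.
From the vis-viva equation, v = √[μ(2/r − 1/a_t)] = 1.149 km/s.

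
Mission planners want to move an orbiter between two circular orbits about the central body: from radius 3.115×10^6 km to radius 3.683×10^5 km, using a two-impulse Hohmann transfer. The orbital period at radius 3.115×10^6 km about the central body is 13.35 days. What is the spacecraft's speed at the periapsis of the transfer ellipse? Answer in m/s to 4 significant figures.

From Kepler's third law T² = 4π²r³/μ at r = 3.115×10^6 km, T = 13.35 days = 13.35 × 86400 s = 1.15344×10^6 s: μ = 4π²r³/T² = 8.96900×10^8 km³/s².
Transfer-ellipse semi-major axis a_t = (r₁ + r₂)/2 = (3.115×10^6 + 3.683×10^5)/2 = 1.74165×10^6 km.
At periapsis, r = 3.683×10^5 km.
From the vis-viva equation, v = √[μ(2/r − 1/a_t)] = 66.00 km/s.

v = 66000 m/s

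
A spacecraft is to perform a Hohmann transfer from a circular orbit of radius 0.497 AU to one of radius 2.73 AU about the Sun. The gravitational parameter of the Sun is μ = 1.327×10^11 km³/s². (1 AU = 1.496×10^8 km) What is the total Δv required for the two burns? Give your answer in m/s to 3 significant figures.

In km: r₁ = 0.497 × 1.496×10^8 = 7.43512×10^7 km; r₂ = 2.73 × 1.496×10^8 = 4.08408×10^8 km.
Transfer-ellipse semi-major axis a_t = (r₁ + r₂)/2 = (7.43512×10^7 + 4.08408×10^8)/2 = 2.413796×10^8 km.
At r₁ the circular-orbit speed is v₁ = √(μ/r₁) = 42.247 km/s.
Transfer-orbit speed at r₁ (vis-viva): v_p = √[μ(2/r₁ − 1/a_t)] = 54.953 km/s.
First burn Δv₁ = |v_p − v₁| = 12.71 km/s.
Circular speed at r₂: v₂ = √(μ/r₂) = 18.0255 km/s.
Transfer-orbit speed at r₂: v_a = √[μ(2/r₂ − 1/a_t)] = 10.0042 km/s.
Second burn Δv₂ = |v₂ − v_a| = 8.021 km/s.
Δv = Δv₁ + Δv₂ = 12.71 + 8.021 = 20.73 km/s.

Δv = 20700 m/s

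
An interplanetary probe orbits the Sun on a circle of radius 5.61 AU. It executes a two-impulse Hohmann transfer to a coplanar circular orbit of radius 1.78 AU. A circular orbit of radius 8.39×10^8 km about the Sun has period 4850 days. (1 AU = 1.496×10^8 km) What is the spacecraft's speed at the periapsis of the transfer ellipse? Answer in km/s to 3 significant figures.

From Kepler's third law T² = 4π²r³/μ at r = 8.39×10^8 km, T = 4850 days = 4850 × 86400 s = 4.1904×10^8 s: μ = 4π²r³/T² = 1.32781×10^11 km³/s².
In km: r₁ = 5.61 × 1.496×10^8 = 8.39256×10^8 km; r₂ = 1.78 × 1.496×10^8 = 2.66288×10^8 km.
Transfer-ellipse semi-major axis a_t = (r₁ + r₂)/2 = (8.39256×10^8 + 2.66288×10^8)/2 = 5.52772×10^8 km.
The periapsis of the transfer ellipse is at r = 2.66288×10^8 km.
Applying v² = μ(2/r − 1/a_t): v = 27.51 km/s.

v = 27.5 km/s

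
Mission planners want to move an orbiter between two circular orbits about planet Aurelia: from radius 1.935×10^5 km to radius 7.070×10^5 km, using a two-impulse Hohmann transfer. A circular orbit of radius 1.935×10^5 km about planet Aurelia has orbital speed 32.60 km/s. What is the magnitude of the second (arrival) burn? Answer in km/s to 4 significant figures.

Δv₂ = 5.874 km/s

From the circular-orbit relation v² = μ/r at r = 1.935×10^5 km: μ = v²r = (32.60)² × 1.935×10^5 = 2.05644×10^8 km³/s².
Transfer-ellipse semi-major axis a_t = (r₁ + r₂)/2 = (1.935×10^5 + 7.070×10^5)/2 = 4.5025×10^5 km.
Circular speed at r = 7.070×10^5 km: v_c = √(μ/r) = 17.055 km/s.
Transfer-orbit speed at the same r (vis-viva, a = a_t): v_t = √[μ(2/r − 1/a_t)] = 11.181 km/s.
Δv₂ = |v_t − v_c| = |11.181 − 17.055| = 5.874 km/s.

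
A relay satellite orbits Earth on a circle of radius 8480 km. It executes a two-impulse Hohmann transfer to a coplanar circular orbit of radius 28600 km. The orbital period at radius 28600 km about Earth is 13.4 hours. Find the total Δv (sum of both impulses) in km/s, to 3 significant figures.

From Kepler's third law T² = 4π²r³/μ at r = 28600 km, T = 13.4 hours = 13.4 × 3600 s = 48240 s: μ = 4π²r³/T² = 3.96865×10^5 km³/s².
Semi-major axis of the transfer orbit: a_t = (8480 + 28600)/2 = 18540 km.
At r₁ the circular-orbit speed is v₁ = √(μ/r₁) = 6.84106 km/s.
On the transfer ellipse at r₁, v² = μ(2/r − 1/a) gives v_p = √[μ(2/r₁ − 1/a_t)] = 8.49673 km/s.
First burn Δv₁ = |v_p − v₁| = 1.65567 km/s.
At r₂, v₂ = √(μ/r₂) = 3.7251 km/s.
Transfer-orbit speed at r₂: v_a = √[μ(2/r₂ − 1/a_t)] = 2.5193 km/s.
Second burn Δv₂ = |v₂ − v_a| = 1.20580 km/s.
Total Δv = Δv₁ + Δv₂ = 2.861 km/s.

Δv = 2.86 km/s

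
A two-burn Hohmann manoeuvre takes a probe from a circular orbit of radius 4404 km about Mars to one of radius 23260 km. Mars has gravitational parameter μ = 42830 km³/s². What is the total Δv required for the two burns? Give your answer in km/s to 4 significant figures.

Δv = 1.517 km/s

Semi-major axis of the transfer orbit: a_t = (4404 + 23260)/2 = 13832 km.
Circular speed at r₁: v₁ = √(μ/r₁) = √(42830/4404) = 3.1185 km/s.
Transfer-orbit speed at r₁ (v² = μ(2/r − 1/a)): v_p = √[μ(2/r₁ − 1/a_t)] = 4.0440 km/s.
First burn Δv₁ = |v_p − v₁| = 0.9255 km/s.
Circular speed at r₂: v₂ = √(μ/r₂) = 1.357 km/s.
Transfer-orbit speed at r₂: v_a = √[μ(2/r₂ − 1/a_t)] = 0.7657 km/s.
Second burn Δv₂ = |v₂ − v_a| = 0.5913 km/s.
Δv = Δv₁ + Δv₂ = 0.9255 + 0.5913 = 1.517 km/s.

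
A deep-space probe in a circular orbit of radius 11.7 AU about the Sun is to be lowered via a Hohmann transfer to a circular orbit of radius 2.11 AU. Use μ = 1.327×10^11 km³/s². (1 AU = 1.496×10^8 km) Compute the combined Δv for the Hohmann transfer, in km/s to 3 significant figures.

In km: r₁ = 11.7 × 1.496×10^8 = 1.75032×10^9 km; r₂ = 2.11 × 1.496×10^8 = 3.15656×10^8 km.
Transfer-ellipse semi-major axis a_t = (r₁ + r₂)/2 = (1.75032×10^9 + 3.15656×10^8)/2 = 1.032988×10^9 km.
At r₁ the circular-orbit speed is v₁ = √(μ/r₁) = 8.707 km/s.
Transfer-orbit speed at r₁ (vis-viva): v_a = √[μ(2/r₁ − 1/a_t)] = 4.813 km/s.
First burn Δv₁ = |v_a − v₁| = 3.894 km/s.
At r₂, v₂ = √(μ/r₂) = 20.5035 km/s.
Transfer-orbit speed at r₂: v_p = √[μ(2/r₂ − 1/a_t)] = 26.6894 km/s.
Second burn Δv₂ = |v₂ − v_p| = 6.186 km/s.
Δv = Δv₁ + Δv₂ = 3.894 + 6.186 = 10.08 km/s.

Δv = 10.1 km/s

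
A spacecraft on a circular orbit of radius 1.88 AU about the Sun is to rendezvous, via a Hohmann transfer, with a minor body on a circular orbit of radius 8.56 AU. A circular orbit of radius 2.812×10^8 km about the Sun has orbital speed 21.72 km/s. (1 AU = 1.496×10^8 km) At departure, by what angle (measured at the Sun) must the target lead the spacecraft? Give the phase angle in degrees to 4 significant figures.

From the circular-orbit relation v² = μ/r at r = 2.812×10^8 km: μ = v²r = (21.72)² × 2.812×10^8 = 1.32658×10^11 km³/s².
In km: r₁ = 1.88 × 1.496×10^8 = 2.81248×10^8 km; r₂ = 8.56 × 1.496×10^8 = 1.280576×10^9 km.
Semi-major axis of the transfer orbit: a_t = (2.81248×10^8 + 1.280576×10^9)/2 = 7.80912×10^8 km.
Transfer time t = π√(a_t³/μ) = 1.8823×10^8 s.
Target angular speed ω₂ = √(μ/r₂³) = 7.9480×10^-9 rad/s.
Angle swept by the target during transfer: ω₂·t = 1.49605 rad = 85.72°.
Arrival is 180° from departure on the ellipse, so φ = 180° − 85.72° = 94.28°.

φ = 94.28°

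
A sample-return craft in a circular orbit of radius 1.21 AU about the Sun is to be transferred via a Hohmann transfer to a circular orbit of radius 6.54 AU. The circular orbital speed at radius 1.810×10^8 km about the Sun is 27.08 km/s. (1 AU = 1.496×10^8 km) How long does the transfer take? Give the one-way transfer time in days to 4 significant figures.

t = 1393 days

From the circular-orbit relation v² = μ/r at r = 1.810×10^8 km: μ = v²r = (27.08)² × 1.810×10^8 = 1.32732×10^11 km³/s².
In km: r₁ = 1.21 × 1.496×10^8 = 1.81016×10^8 km; r₂ = 6.54 × 1.496×10^8 = 9.78384×10^8 km.
Semi-major axis of the transfer orbit: a_t = (1.81016×10^8 + 9.78384×10^8)/2 = 5.797×10^8 km.
Transfer time t = π√(a_t³/μ) = π√((5.797×10^8)³ / 1.32732×10^11) = 1.2036×10^8 s.
Converting: 1.2036×10^8 s ÷ 86400 s/day = 1393 days.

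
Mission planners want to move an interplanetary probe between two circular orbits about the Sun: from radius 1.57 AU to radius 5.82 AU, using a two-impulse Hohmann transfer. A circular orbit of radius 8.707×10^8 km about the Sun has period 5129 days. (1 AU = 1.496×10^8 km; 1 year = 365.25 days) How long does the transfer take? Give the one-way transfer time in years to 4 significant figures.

t = 3.552 years

From Kepler's third law T² = 4π²r³/μ at r = 8.707×10^8 km, T = 5129 days = 5129 × 86400 s = 4.431456×10^8 s: μ = 4π²r³/T² = 1.32700×10^11 km³/s².
In km: r₁ = 1.57 × 1.496×10^8 = 2.34872×10^8 km; r₂ = 5.82 × 1.496×10^8 = 8.70672×10^8 km.
Semi-major axis of the transfer orbit: a_t = (2.34872×10^8 + 8.70672×10^8)/2 = 5.52772×10^8 km.
Transfer time t = π√(a_t³/μ) = π√((5.52772×10^8)³ / 1.32700×10^11) = 1.121×10^8 s.
Converting: 1.121×10^8 s ÷ 3.15576×10^7 s/year (365.25 × 86400) = 3.552 years.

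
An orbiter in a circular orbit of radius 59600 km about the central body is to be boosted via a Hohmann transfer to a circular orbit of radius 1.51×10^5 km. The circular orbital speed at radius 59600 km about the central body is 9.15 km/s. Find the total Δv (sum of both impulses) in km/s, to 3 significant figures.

Δv = 3.23 km/s

From the circular-orbit relation v² = μ/r at r = 59600 km: μ = v²r = (9.15)² × 59600 = 4.98986×10^6 km³/s².
Semi-major axis of the transfer orbit: a_t = (59600 + 1.510×10^5)/2 = 1.053×10^5 km.
At r₁ the circular-orbit speed is v₁ = √(μ/r₁) = 9.1500 km/s.
On the transfer ellipse at r₁, vis-viva equation gives v_p = √[μ(2/r₁ − 1/a_t)] = 10.957 km/s.
First burn Δv₁ = |v_p − v₁| = 1.807 km/s.
Circular speed at r₂: v₂ = √(μ/r₂) = 5.749 km/s.
Transfer-orbit speed at r₂: v_a = √[μ(2/r₂ − 1/a_t)] = 4.325 km/s.
Second burn Δv₂ = |v₂ − v_a| = 1.424 km/s.
Δv = Δv₁ + Δv₂ = 1.807 + 1.424 = 3.231 km/s.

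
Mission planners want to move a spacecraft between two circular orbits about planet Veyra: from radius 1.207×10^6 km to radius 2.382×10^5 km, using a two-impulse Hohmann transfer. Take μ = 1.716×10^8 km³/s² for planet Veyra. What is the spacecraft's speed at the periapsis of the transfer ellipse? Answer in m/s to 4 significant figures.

The Hohmann ellipse has a_t = (r₁ + r₂)/2 = 7.226×10^5 km.
The periapsis of the transfer ellipse is at r = 2.382×10^5 km.
Applying v² = μ(2/r − 1/a_t): v = 34.69 km/s.

v = 34690 m/s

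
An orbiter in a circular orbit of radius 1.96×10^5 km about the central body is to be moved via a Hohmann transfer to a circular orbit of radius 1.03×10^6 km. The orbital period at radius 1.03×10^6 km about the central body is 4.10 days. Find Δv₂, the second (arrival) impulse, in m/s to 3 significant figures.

From Kepler's third law T² = 4π²r³/μ at r = 1.03×10^6 km, T = 4.10 days = 4.10 × 86400 s = 3.5424×10^5 s: μ = 4π²r³/T² = 3.43777×10^8 km³/s².
The Hohmann ellipse has a_t = (r₁ + r₂)/2 = 6.130×10^5 km.
On the circular orbit at r = 1.030×10^6 km, v_c = √(μ/r) = 18.269 km/s.
Transfer-orbit speed at the same r (vis-viva, a = a_t): v_t = √[μ(2/r − 1/a_t)] = 10.330 km/s.
Δv₂ = |v_t − v_c| = |10.330 − 18.269| = 7.939 km/s.

Δv₂ = 7940 m/s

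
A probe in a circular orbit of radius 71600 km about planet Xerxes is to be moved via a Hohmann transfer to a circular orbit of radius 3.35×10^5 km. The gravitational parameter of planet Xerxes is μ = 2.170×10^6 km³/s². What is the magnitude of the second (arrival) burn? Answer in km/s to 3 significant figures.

Δv₂ = 1.03 km/s

Transfer-ellipse semi-major axis a_t = (r₁ + r₂)/2 = (71600 + 3.350×10^5)/2 = 2.033×10^5 km.
Circular speed at r = 3.350×10^5 km: v_c = √(μ/r) = 2.545 km/s.
Transfer-orbit speed at the same r (vis-viva, a = a_t): v_t = √[μ(2/r − 1/a_t)] = 1.510 km/s.
Δv₂ = |v_t − v_c| = |1.510 − 2.545| = 1.035 km/s.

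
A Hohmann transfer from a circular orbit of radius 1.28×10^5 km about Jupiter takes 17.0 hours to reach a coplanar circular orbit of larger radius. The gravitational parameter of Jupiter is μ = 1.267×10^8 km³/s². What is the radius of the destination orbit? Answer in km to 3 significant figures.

Transfer time t = 17.0 hours = 61200 s, and t = π√(a_t³/μ).
So a_t = (μ t²/π²)^(1/3) = (1.267×10^8 × (61200)² / π²)^(1/3) = 3.6363×10^5 km.
Since a_t = (r₁ + r₂)/2, r₂ = 2a_t − r₁ = 2×3.6363×10^5 − 1.280×10^5 = 5.9926×10^5 km.

r₂ = 5.99×10^5 km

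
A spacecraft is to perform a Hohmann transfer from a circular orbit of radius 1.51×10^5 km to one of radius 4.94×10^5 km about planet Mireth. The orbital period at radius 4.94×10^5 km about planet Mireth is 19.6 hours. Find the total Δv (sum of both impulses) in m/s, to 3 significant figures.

Δv = 32800 m/s

From Kepler's third law T² = 4π²r³/μ at r = 4.94×10^5 km, T = 19.6 hours = 19.6 × 3600 s = 70560 s: μ = 4π²r³/T² = 9.55924×10^8 km³/s².
Transfer-ellipse semi-major axis a_t = (r₁ + r₂)/2 = (1.510×10^5 + 4.940×10^5)/2 = 3.225×10^5 km.
At r₁ the circular-orbit speed is v₁ = √(μ/r₁) = 79.565 km/s.
Transfer-orbit speed at r₁ (vis-viva): v_p = √[μ(2/r₁ − 1/a_t)] = 98.474 km/s.
First burn Δv₁ = |v_p − v₁| = 18.91 km/s.
Circular speed at r₂: v₂ = √(μ/r₂) = 43.99 km/s.
Transfer-orbit speed at r₂: v_a = √[μ(2/r₂ − 1/a_t)] = 30.10 km/s.
Second burn Δv₂ = |v₂ − v_a| = 13.89 km/s.
Δv = Δv₁ + Δv₂ = 18.91 + 13.89 = 32.80 km/s.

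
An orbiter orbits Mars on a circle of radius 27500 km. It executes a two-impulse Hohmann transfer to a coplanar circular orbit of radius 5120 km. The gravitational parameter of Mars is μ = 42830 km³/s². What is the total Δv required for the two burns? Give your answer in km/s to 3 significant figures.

Δv = 1.41 km/s

Transfer-ellipse semi-major axis a_t = (r₁ + r₂)/2 = (27500 + 5120)/2 = 16310 km.
At r₁ the circular-orbit speed is v₁ = √(μ/r₁) = 1.248 km/s.
On the transfer ellipse at r₁, v² = μ(2/r − 1/a) gives v_a = √[μ(2/r₁ − 1/a_t)] = 0.6992 km/s.
First burn Δv₁ = |v_a − v₁| = 0.5488 km/s.
Circular speed at r₂: v₂ = √(μ/r₂) = 2.8923 km/s.
Transfer-orbit speed at r₂: v_p = √[μ(2/r₂ − 1/a_t)] = 3.7556 km/s.
Second burn Δv₂ = |v₂ − v_p| = 0.8633 km/s.
Total Δv = Δv₁ + Δv₂ = 1.412 km/s.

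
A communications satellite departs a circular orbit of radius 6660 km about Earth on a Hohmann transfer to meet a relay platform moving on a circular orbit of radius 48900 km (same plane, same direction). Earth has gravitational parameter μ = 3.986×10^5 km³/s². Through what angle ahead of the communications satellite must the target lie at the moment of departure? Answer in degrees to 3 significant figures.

φ = 103°

The Hohmann ellipse has a_t = (r₁ + r₂)/2 = 27780 km.
Transfer time t = π√(a_t³/μ) = 23040 s.
Target angular speed ω₂ = √(μ/r₂³) = 5.8386×10^-5 rad/s.
Angle swept by the target during transfer: ω₂·t = 1.3452 rad = 77.07°.
Arrival is 180° from departure on the ellipse, so φ = 180° − 77.07° = 103°.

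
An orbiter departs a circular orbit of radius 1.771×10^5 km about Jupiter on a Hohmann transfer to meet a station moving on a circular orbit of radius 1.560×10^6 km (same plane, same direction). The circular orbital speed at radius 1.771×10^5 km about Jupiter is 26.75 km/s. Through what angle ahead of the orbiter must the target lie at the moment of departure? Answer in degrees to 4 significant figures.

φ = 105.2°

From the circular-orbit relation v² = μ/r at r = 1.771×10^5 km: μ = v²r = (26.75)² × 1.771×10^5 = 1.26726×10^8 km³/s².
Semi-major axis of the transfer orbit: a_t = (1.771×10^5 + 1.560×10^6)/2 = 8.6855×10^5 km.
The half-period of the transfer ellipse is t = π√(a_t³/μ) = 2.25896×10^5 s.
The target's mean motion on its circular orbit is ω₂ = √(μ/r₂³) = 5.77758×10^-6 rad/s.
Angle swept by the target during transfer: ω₂·t = 1.3051 rad = 74.78°.
The orbiter traverses 180° on the transfer ellipse, so the target must lead by 180° − 74.78° = 105.2°.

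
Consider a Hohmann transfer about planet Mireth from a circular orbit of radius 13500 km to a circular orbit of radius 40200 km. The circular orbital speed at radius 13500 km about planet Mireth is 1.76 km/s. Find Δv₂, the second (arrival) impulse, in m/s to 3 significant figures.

Δv₂ = 297 m/s

From the circular-orbit relation v² = μ/r at r = 13500 km: μ = v²r = (1.76)² × 13500 = 41817.6 km³/s².
Semi-major axis of the transfer orbit: a_t = (13500 + 40200)/2 = 26850 km.
On the circular orbit at r = 40200 km, v_c = √(μ/r) = 1.0199 km/s.
Transfer-orbit speed at the same r (vis-viva, a = a_t): v_t = √[μ(2/r − 1/a_t)] = 0.72320 km/s.
Δv₂ = |v_t − v_c| = |0.72320 − 1.0199| = 0.2967 km/s.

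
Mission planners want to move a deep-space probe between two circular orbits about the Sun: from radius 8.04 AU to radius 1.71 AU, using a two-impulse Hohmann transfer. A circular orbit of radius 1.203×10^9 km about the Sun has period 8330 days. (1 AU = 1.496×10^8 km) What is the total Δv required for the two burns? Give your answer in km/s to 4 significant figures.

Δv = 10.76 km/s

From Kepler's third law T² = 4π²r³/μ at r = 1.203×10^9 km, T = 8330 days = 8330 × 86400 s = 7.19712×10^8 s: μ = 4π²r³/T² = 1.32690×10^11 km³/s².
In km: r₁ = 8.04 × 1.496×10^8 = 1.202784×10^9 km; r₂ = 1.71 × 1.496×10^8 = 2.55816×10^8 km.
The Hohmann ellipse has a_t = (r₁ + r₂)/2 = 7.293×10^8 km.
Circular speed at r₁: v₁ = √(μ/r₁) = √(1.32690×10^11/1.202784×10^9) = 10.5033 km/s.
Transfer-orbit speed at r₁ (vis-viva): v_a = √[μ(2/r₁ − 1/a_t)] = 6.22066 km/s.
First burn Δv₁ = |v_a − v₁| = 4.283 km/s.
Circular speed at r₂: v₂ = √(μ/r₂) = 22.775 km/s.
Transfer-orbit speed at r₂: v_p = √[μ(2/r₂ − 1/a_t)] = 29.248 km/s.
Second burn Δv₂ = |v₂ − v_p| = 6.473 km/s.
Δv = Δv₁ + Δv₂ = 4.283 + 6.473 = 10.76 km/s.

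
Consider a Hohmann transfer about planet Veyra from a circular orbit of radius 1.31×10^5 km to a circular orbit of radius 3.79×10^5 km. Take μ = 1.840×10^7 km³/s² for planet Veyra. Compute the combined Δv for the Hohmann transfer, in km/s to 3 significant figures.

Δv = 4.57 km/s

Semi-major axis of the transfer orbit: a_t = (1.310×10^5 + 3.790×10^5)/2 = 2.550×10^5 km.
Circular speed at r₁: v₁ = √(μ/r₁) = √(1.840×10^7/1.310×10^5) = 11.8515 km/s.
On the transfer ellipse at r₁, v² = μ(2/r − 1/a) gives v_p = √[μ(2/r₁ − 1/a_t)] = 14.4485 km/s.
First burn Δv₁ = |v_p − v₁| = 2.597 km/s.
At r₂, v₂ = √(μ/r₂) = 6.968 km/s.
Transfer-orbit speed at r₂: v_a = √[μ(2/r₂ − 1/a_t)] = 4.994 km/s.
Second burn Δv₂ = |v₂ − v_a| = 1.974 km/s.
Total Δv = Δv₁ + Δv₂ = 4.571 km/s.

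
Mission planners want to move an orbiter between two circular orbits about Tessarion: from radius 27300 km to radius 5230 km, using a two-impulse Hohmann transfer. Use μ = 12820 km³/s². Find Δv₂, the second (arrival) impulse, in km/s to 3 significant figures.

Transfer-ellipse semi-major axis a_t = (r₁ + r₂)/2 = (27300 + 5230)/2 = 16265 km.
Circular speed at r = 5230 km: v_c = √(μ/r) = 1.56564 km/s.
Transfer-orbit speed at the same r (vis-viva, a = a_t): v_t = √[μ(2/r − 1/a_t)] = 2.02837 km/s.
Δv₂ = |v_t − v_c| = |2.02837 − 1.56564| = 0.4627 km/s.

Δv₂ = 0.463 km/s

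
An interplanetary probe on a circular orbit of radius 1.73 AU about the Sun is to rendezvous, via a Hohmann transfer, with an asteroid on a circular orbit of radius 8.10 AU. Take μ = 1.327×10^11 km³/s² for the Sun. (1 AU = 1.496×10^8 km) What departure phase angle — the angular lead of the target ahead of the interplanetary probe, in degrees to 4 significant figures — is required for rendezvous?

φ = 94.92°

In km: r₁ = 1.73 × 1.496×10^8 = 2.58808×10^8 km; r₂ = 8.10 × 1.496×10^8 = 1.21176×10^9 km.
Semi-major axis of the transfer orbit: a_t = (2.58808×10^8 + 1.21176×10^9)/2 = 7.35284×10^8 km.
Transfer time t = π√(a_t³/μ) = 1.719×10^8 s.
The target's mean motion on its circular orbit is ω₂ = √(μ/r₂³) = 8.636×10^-9 rad/s.
Angle swept by the target during transfer: ω₂·t = 1.485 rad = 85.08°.
The interplanetary probe traverses 180° on the transfer ellipse, so the target must lead by 180° − 85.08° = 94.92°.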